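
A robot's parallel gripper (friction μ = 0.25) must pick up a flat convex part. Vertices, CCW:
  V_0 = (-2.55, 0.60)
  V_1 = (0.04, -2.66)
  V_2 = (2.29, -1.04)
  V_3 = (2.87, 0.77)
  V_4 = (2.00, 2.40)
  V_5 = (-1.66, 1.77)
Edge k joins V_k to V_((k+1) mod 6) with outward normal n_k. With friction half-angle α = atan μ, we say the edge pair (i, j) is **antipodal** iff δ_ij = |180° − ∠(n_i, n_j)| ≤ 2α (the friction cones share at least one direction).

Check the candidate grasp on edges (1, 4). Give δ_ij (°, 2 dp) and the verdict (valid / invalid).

α = atan 0.25 = 14.04°;  2α = 28.07°
edge 1: e_1 = (+2.25, +1.62);  n_1 = (+0.5843, -0.8115)
edge 4: e_4 = (-3.66, -0.63);  n_4 = (-0.1696, +0.9855)
∠(n_1, n_4) = 154.01°
δ = |180° − 154.01°| = 25.99°
25.99° ≤ 2α = 28.07°  →  valid

δ = 25.99°, valid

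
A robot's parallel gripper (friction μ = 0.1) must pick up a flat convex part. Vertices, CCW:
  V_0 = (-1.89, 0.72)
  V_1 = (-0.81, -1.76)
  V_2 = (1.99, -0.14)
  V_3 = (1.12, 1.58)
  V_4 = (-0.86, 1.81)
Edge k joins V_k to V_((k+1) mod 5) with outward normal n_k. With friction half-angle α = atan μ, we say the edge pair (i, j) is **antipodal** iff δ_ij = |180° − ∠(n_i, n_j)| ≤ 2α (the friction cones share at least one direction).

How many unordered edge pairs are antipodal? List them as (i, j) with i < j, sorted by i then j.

count = 1; pairs: (0,2)

α = atan 0.1 = 5.71°;  2α = 11.42°
n_0 = (-0.9168, -0.3993)
n_1 = (+0.5008, -0.8656)
n_2 = (+0.8923, +0.4514)
n_3 = (+0.1154, +0.9933)
n_4 = (-0.7268, +0.6868)
  (0,1): δ = 83.48°  ·
  (0,2): δ = 3.30°  ✓
  (0,3): δ = 59.84°  ·
  (0,4): δ = 113.09°  ·
  (1,2): δ = 93.22°  ·
  (1,3): δ = 36.68°  ·
  (1,4): δ = 16.57°  ·
  (2,3): δ = 123.46°  ·
  (2,4): δ = 70.21°  ·
  (3,4): δ = 126.75°  ·
antipodal pairs: 1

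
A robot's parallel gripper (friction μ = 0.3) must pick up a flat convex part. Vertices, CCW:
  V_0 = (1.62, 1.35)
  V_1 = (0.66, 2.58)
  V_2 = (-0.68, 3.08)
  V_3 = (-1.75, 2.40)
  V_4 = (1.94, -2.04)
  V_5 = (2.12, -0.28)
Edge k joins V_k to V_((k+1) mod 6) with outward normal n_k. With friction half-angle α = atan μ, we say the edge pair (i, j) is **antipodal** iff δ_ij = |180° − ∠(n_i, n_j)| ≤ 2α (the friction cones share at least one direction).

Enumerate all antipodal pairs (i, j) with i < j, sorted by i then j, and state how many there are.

count = 3; pairs: (0,3), (1,3), (3,5)

α = atan 0.3 = 16.70°;  2α = 33.40°
n_0 = (+0.7883, +0.6153)
n_1 = (+0.3496, +0.9369)
n_2 = (-0.5364, +0.8440)
n_3 = (-0.7691, -0.6392)
n_4 = (+0.9948, -0.1017)
n_5 = (+0.9560, +0.2933)
  (0,1): δ = 148.43°  ·
  (0,2): δ = 95.54°  ·
  (0,3): δ = 1.76°  ✓
  (0,4): δ = 136.19°  ·
  (0,5): δ = 159.08°  ·
  (1,2): δ = 127.10°  ·
  (1,3): δ = 29.81°  ✓
  (1,4): δ = 104.62°  ·
  (1,5): δ = 127.52°  ·
  (2,3): δ = 82.71°  ·
  (2,4): δ = 51.72°  ·
  (2,5): δ = 74.62°  ·
  (3,4): δ = 45.57°  ·
  (3,5): δ = 22.68°  ✓
  (4,5): δ = 157.11°  ·
antipodal pairs: 3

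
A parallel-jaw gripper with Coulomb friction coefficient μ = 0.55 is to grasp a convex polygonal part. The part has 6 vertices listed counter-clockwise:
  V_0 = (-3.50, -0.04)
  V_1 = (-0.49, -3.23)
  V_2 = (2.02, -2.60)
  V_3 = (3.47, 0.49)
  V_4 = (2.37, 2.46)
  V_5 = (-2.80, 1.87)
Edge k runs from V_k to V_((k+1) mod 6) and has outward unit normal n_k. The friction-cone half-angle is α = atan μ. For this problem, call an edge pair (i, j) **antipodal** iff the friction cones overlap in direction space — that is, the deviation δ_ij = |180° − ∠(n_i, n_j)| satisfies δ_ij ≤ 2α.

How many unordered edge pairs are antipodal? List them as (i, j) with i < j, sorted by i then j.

count = 6; pairs: (0,3), (0,4), (1,4), (1,5), (2,5), (3,5)

α = atan 0.55 = 28.81°;  2α = 57.62°
n_0 = (-0.7273, -0.6863)
n_1 = (+0.2434, -0.9699)
n_2 = (+0.9053, -0.4248)
n_3 = (+0.8731, +0.4875)
n_4 = (-0.1134, +0.9936)
n_5 = (-0.9389, +0.3441)
  (0,1): δ = 119.25°  ·
  (0,2): δ = 68.48°  ·
  (0,3): δ = 14.16°  ✓
  (0,4): δ = 53.17°  ✓
  (0,5): δ = 116.54°  ·
  (1,2): δ = 129.23°  ·
  (1,3): δ = 74.91°  ·
  (1,4): δ = 7.58°  ✓
  (1,5): δ = 55.78°  ✓
  (2,3): δ = 125.68°  ·
  (2,4): δ = 58.35°  ·
  (2,5): δ = 5.01°  ✓
  (3,4): δ = 112.67°  ·
  (3,5): δ = 49.31°  ✓
  (4,5): δ = 116.64°  ·
antipodal pairs: 6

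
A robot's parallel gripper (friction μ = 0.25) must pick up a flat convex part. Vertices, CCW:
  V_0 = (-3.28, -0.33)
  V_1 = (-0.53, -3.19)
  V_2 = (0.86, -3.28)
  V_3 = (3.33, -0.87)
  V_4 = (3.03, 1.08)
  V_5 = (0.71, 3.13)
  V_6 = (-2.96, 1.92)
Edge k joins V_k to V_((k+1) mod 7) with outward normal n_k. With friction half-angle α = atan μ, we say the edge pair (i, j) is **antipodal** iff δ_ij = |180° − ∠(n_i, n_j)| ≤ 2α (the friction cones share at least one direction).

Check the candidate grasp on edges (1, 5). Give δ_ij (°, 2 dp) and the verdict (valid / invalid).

δ = 21.95°, valid

α = atan 0.25 = 14.04°;  2α = 28.07°
edge 1: e_1 = (+1.39, -0.09);  n_1 = (-0.0646, -0.9979)
edge 5: e_5 = (-3.67, -1.21);  n_5 = (-0.3131, +0.9497)
∠(n_1, n_5) = 158.05°
δ = |180° − 158.05°| = 21.95°
21.95° ≤ 2α = 28.07°  →  valid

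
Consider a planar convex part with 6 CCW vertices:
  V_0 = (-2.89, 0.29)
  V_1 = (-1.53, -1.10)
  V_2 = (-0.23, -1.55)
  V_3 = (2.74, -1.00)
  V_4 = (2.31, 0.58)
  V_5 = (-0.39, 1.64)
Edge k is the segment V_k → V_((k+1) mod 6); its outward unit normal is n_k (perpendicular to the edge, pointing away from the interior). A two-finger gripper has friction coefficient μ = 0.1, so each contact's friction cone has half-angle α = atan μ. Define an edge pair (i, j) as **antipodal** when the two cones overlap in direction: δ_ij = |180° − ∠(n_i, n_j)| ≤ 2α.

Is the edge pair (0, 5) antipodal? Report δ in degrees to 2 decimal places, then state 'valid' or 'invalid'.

δ = 73.99°, invalid

α = atan 0.1 = 5.71°;  2α = 11.42°
edge 0: e_0 = (+1.36, -1.39);  n_0 = (-0.7148, -0.6994)
edge 5: e_5 = (-2.50, -1.35);  n_5 = (-0.4751, +0.8799)
∠(n_0, n_5) = 106.01°
δ = |180° − 106.01°| = 73.99°
73.99° > 2α = 11.42°  →  invalid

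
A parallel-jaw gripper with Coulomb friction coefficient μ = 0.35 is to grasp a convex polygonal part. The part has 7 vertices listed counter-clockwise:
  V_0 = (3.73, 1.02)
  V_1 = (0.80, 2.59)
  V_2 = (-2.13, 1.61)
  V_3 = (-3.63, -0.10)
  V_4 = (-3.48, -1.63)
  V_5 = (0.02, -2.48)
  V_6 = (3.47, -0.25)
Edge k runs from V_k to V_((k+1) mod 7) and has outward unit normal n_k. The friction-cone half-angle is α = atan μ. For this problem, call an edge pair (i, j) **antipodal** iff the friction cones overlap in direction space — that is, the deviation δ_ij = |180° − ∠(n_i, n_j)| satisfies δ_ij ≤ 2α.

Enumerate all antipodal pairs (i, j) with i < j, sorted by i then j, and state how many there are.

count = 6; pairs: (0,4), (1,4), (1,5), (2,5), (2,6), (3,6)

α = atan 0.35 = 19.29°;  2α = 38.58°
n_0 = (+0.4723, +0.8814)
n_1 = (-0.3172, +0.9484)
n_2 = (-0.7518, +0.6594)
n_3 = (-0.9952, -0.0976)
n_4 = (-0.2360, -0.9718)
n_5 = (+0.5428, -0.8398)
n_6 = (+0.9797, -0.2006)
  (0,1): δ = 133.32°  ·
  (0,2): δ = 103.07°  ·
  (0,3): δ = 56.22°  ·
  (0,4): δ = 14.53°  ✓
  (0,5): δ = 61.06°  ·
  (0,6): δ = 106.61°  ·
  (1,2): δ = 149.75°  ·
  (1,3): δ = 102.89°  ·
  (1,4): δ = 32.14°  ✓
  (1,5): δ = 14.38°  ✓
  (1,6): δ = 59.94°  ·
  (2,3): δ = 133.14°  ·
  (2,4): δ = 62.39°  ·
  (2,5): δ = 15.87°  ✓
  (2,6): δ = 29.69°  ✓
  (3,4): δ = 109.25°  ·
  (3,5): δ = 62.72°  ·
  (3,6): δ = 17.17°  ✓
  (4,5): δ = 133.47°  ·
  (4,6): δ = 87.92°  ·
  (5,6): δ = 134.45°  ·
antipodal pairs: 6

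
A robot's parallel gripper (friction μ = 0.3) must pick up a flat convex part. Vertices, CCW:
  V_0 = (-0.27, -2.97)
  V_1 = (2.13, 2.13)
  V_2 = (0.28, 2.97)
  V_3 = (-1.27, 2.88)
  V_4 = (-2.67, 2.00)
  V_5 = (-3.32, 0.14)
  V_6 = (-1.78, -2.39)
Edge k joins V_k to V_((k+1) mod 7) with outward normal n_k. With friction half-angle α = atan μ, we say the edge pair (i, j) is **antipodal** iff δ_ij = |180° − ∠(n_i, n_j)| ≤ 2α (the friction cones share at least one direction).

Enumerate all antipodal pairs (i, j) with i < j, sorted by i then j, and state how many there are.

α = atan 0.3 = 16.70°;  2α = 33.40°
n_0 = (+0.9048, -0.4258)
n_1 = (+0.4134, +0.9105)
n_2 = (-0.0580, +0.9983)
n_3 = (-0.5322, +0.8466)
n_4 = (-0.9440, +0.3299)
n_5 = (-0.8542, -0.5199)
n_6 = (-0.3586, -0.9335)
  (0,1): δ = 89.22°  ·
  (0,2): δ = 61.48°  ·
  (0,3): δ = 32.65°  ✓
  (0,4): δ = 5.94°  ✓
  (0,5): δ = 56.53°  ·
  (0,6): δ = 94.19°  ·
  (1,2): δ = 152.26°  ·
  (1,3): δ = 123.43°  ·
  (1,4): δ = 84.84°  ·
  (1,5): δ = 34.25°  ·
  (1,6): δ = 3.41°  ✓
  (2,3): δ = 151.17°  ·
  (2,4): δ = 112.59°  ·
  (2,5): δ = 61.99°  ·
  (2,6): δ = 24.34°  ✓
  (3,4): δ = 141.41°  ·
  (3,5): δ = 90.82°  ·
  (3,6): δ = 53.16°  ·
  (4,5): δ = 129.41°  ·
  (4,6): δ = 91.75°  ·
  (5,6): δ = 142.34°  ·
antipodal pairs: 4

count = 4; pairs: (0,3), (0,4), (1,6), (2,6)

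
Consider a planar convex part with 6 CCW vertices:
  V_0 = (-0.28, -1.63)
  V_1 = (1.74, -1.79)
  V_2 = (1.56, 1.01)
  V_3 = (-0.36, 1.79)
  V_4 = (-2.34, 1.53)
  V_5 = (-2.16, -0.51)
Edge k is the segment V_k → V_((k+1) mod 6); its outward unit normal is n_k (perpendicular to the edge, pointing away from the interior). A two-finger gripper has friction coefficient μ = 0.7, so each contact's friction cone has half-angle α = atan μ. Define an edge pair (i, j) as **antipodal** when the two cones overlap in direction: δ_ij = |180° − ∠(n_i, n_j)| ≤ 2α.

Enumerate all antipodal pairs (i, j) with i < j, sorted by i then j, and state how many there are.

α = atan 0.7 = 34.99°;  2α = 69.98°
n_0 = (-0.0790, -0.9969)
n_1 = (+0.9979, +0.0642)
n_2 = (+0.3764, +0.9265)
n_3 = (-0.1302, +0.9915)
n_4 = (-0.9961, -0.0879)
n_5 = (-0.5118, -0.8591)
  (0,1): δ = 81.79°  ·
  (0,2): δ = 17.58°  ✓
  (0,3): δ = 12.01°  ✓
  (0,4): δ = 99.57°  ·
  (0,5): δ = 153.74°  ·
  (1,2): δ = 115.79°  ·
  (1,3): δ = 86.20°  ·
  (1,4): δ = 1.36°  ✓
  (1,5): δ = 55.54°  ✓
  (2,3): δ = 150.41°  ·
  (2,4): δ = 62.85°  ✓
  (2,5): δ = 8.67°  ✓
  (3,4): δ = 92.44°  ·
  (3,5): δ = 38.27°  ✓
  (4,5): δ = 125.83°  ·
antipodal pairs: 7

count = 7; pairs: (0,2), (0,3), (1,4), (1,5), (2,4), (2,5), (3,5)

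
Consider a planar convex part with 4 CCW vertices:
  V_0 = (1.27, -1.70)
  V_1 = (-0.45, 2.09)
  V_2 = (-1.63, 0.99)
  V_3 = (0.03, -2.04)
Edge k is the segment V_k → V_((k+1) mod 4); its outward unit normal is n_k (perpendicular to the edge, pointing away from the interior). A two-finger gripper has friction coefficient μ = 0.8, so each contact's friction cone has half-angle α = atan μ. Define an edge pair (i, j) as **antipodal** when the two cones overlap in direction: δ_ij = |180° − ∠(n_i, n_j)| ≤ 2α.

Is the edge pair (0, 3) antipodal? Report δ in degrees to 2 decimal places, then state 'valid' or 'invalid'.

α = atan 0.8 = 38.66°;  2α = 77.32°
edge 0: e_0 = (-1.72, +3.79);  n_0 = (+0.9106, +0.4133)
edge 3: e_3 = (+1.24, +0.34);  n_3 = (+0.2644, -0.9644)
∠(n_0, n_3) = 99.08°
δ = |180° − 99.08°| = 80.92°
80.92° > 2α = 77.32°  →  invalid

δ = 80.92°, invalid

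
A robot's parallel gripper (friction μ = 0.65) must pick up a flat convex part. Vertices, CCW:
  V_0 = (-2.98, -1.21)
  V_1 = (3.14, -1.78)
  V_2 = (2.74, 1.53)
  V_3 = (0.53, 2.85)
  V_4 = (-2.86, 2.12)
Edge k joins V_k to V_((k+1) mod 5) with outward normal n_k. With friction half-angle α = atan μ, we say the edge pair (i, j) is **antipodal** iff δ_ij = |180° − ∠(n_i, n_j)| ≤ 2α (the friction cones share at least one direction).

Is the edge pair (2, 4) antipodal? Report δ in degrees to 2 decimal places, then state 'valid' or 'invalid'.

δ = 61.21°, valid

α = atan 0.65 = 33.02°;  2α = 66.05°
edge 2: e_2 = (-2.21, +1.32);  n_2 = (+0.5128, +0.8585)
edge 4: e_4 = (-0.12, -3.33);  n_4 = (-0.9994, +0.0360)
∠(n_2, n_4) = 118.79°
δ = |180° − 118.79°| = 61.21°
61.21° ≤ 2α = 66.05°  →  valid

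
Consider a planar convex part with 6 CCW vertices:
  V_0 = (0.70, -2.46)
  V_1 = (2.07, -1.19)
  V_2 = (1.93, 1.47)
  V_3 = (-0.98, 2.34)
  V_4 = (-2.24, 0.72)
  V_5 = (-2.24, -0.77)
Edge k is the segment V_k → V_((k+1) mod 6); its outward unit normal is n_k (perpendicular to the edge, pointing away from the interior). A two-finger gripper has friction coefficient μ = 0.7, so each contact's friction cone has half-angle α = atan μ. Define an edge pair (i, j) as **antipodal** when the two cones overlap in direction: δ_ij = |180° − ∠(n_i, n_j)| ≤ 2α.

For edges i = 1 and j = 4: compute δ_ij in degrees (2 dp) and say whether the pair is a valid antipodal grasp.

α = atan 0.7 = 34.99°;  2α = 69.98°
edge 1: e_1 = (-0.14, +2.66);  n_1 = (+0.9986, +0.0526)
edge 4: e_4 = (+0.00, -1.49);  n_4 = (-1.0000, -0.0000)
∠(n_1, n_4) = 176.99°
δ = |180° − 176.99°| = 3.01°
3.01° ≤ 2α = 69.98°  →  valid

δ = 3.01°, valid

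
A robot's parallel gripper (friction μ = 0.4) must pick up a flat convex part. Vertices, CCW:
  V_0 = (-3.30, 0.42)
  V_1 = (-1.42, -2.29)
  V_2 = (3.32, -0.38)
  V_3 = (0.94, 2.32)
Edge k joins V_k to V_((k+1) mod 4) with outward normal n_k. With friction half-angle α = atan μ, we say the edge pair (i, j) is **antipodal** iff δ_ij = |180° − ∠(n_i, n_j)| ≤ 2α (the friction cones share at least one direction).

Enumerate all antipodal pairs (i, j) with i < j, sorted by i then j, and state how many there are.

count = 2; pairs: (0,2), (1,3)

α = atan 0.4 = 21.80°;  2α = 43.60°
n_0 = (-0.8216, -0.5700)
n_1 = (+0.3738, -0.9275)
n_2 = (+0.7502, +0.6613)
n_3 = (-0.4089, +0.9126)
  (0,1): δ = 102.80°  ·
  (0,2): δ = 6.65°  ✓
  (0,3): δ = 79.39°  ·
  (1,2): δ = 70.55°  ·
  (1,3): δ = 2.19°  ✓
  (2,3): δ = 107.26°  ·
antipodal pairs: 2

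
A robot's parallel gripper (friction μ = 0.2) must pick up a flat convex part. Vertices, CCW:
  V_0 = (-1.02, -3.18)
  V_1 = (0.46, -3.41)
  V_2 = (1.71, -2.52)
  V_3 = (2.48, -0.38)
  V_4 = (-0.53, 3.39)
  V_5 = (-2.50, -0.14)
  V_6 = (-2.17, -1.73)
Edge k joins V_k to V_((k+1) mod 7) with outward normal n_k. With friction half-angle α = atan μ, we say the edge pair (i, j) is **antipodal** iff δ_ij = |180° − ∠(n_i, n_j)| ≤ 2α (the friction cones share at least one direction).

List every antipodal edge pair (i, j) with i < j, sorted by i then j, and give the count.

α = atan 0.2 = 11.31°;  2α = 22.62°
n_0 = (-0.1536, -0.9881)
n_1 = (+0.5800, -0.8146)
n_2 = (+0.9409, -0.3386)
n_3 = (+0.7815, +0.6239)
n_4 = (-0.8732, +0.4873)
n_5 = (-0.9791, -0.2032)
n_6 = (-0.7835, -0.6214)
  (0,1): δ = 135.72°  ·
  (0,2): δ = 100.96°  ·
  (0,3): δ = 42.56°  ·
  (0,4): δ = 69.67°  ·
  (0,5): δ = 110.56°  ·
  (0,6): δ = 137.25°  ·
  (1,2): δ = 145.24°  ·
  (1,3): δ = 86.85°  ·
  (1,4): δ = 25.38°  ·
  (1,5): δ = 66.27°  ·
  (1,6): δ = 92.97°  ·
  (2,3): δ = 121.61°  ·
  (2,4): δ = 9.38°  ✓
  (2,5): δ = 31.51°  ·
  (2,6): δ = 58.21°  ·
  (3,4): δ = 67.77°  ·
  (3,5): δ = 26.88°  ·
  (3,6): δ = 0.19°  ✓
  (4,5): δ = 139.11°  ·
  (4,6): δ = 112.42°  ·
  (5,6): δ = 153.31°  ·
antipodal pairs: 2

count = 2; pairs: (2,4), (3,6)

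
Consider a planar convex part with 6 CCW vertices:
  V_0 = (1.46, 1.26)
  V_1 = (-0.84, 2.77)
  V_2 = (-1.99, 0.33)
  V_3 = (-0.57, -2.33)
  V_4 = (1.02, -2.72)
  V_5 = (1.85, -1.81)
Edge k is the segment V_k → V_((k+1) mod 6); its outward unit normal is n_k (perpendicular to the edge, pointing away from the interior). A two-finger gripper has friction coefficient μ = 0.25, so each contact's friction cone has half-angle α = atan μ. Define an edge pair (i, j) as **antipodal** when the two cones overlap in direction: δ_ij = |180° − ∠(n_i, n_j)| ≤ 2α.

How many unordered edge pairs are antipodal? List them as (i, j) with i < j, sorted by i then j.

α = atan 0.25 = 14.04°;  2α = 28.07°
n_0 = (+0.5488, +0.8359)
n_1 = (-0.9046, +0.4263)
n_2 = (-0.8822, -0.4709)
n_3 = (-0.2382, -0.9712)
n_4 = (+0.7388, -0.6739)
n_5 = (+0.9920, +0.1260)
  (0,1): δ = 81.95°  ·
  (0,2): δ = 28.62°  ·
  (0,3): δ = 19.50°  ✓
  (0,4): δ = 80.92°  ·
  (0,5): δ = 130.53°  ·
  (1,2): δ = 126.67°  ·
  (1,3): δ = 78.55°  ·
  (1,4): δ = 17.13°  ✓
  (1,5): δ = 32.47°  ·
  (2,3): δ = 131.88°  ·
  (2,4): δ = 70.46°  ·
  (2,5): δ = 20.86°  ✓
  (3,4): δ = 118.59°  ·
  (3,5): δ = 68.98°  ·
  (4,5): δ = 130.39°  ·
antipodal pairs: 3

count = 3; pairs: (0,3), (1,4), (2,5)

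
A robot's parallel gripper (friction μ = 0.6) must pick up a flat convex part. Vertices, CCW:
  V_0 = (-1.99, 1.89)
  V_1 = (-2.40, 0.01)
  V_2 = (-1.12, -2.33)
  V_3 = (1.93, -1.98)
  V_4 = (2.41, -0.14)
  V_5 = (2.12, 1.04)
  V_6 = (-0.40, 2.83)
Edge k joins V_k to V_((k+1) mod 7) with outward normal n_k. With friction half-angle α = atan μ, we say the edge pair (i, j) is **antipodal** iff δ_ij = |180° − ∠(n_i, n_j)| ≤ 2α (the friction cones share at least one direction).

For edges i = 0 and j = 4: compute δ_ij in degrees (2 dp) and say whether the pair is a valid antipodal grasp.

α = atan 0.6 = 30.96°;  2α = 61.93°
edge 0: e_0 = (-0.41, -1.88);  n_0 = (-0.9770, +0.2131)
edge 4: e_4 = (-0.29, +1.18);  n_4 = (+0.9711, +0.2387)
∠(n_0, n_4) = 153.89°
δ = |180° − 153.89°| = 26.11°
26.11° ≤ 2α = 61.93°  →  valid

δ = 26.11°, valid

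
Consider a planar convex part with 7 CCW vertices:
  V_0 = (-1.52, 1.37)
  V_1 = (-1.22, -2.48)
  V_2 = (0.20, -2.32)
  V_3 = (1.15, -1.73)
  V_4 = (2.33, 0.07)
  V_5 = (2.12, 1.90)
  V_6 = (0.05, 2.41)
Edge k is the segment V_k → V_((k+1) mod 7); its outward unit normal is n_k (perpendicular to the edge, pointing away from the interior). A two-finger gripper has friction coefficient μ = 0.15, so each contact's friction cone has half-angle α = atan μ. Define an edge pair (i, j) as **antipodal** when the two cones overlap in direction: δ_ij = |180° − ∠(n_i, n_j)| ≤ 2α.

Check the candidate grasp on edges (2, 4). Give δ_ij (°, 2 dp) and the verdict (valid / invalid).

α = atan 0.15 = 8.53°;  2α = 17.06°
edge 2: e_2 = (+0.95, +0.59);  n_2 = (+0.5276, -0.8495)
edge 4: e_4 = (-0.21, +1.83);  n_4 = (+0.9935, +0.1140)
∠(n_2, n_4) = 64.70°
δ = |180° − 64.70°| = 115.30°
115.30° > 2α = 17.06°  →  invalid

δ = 115.30°, invalid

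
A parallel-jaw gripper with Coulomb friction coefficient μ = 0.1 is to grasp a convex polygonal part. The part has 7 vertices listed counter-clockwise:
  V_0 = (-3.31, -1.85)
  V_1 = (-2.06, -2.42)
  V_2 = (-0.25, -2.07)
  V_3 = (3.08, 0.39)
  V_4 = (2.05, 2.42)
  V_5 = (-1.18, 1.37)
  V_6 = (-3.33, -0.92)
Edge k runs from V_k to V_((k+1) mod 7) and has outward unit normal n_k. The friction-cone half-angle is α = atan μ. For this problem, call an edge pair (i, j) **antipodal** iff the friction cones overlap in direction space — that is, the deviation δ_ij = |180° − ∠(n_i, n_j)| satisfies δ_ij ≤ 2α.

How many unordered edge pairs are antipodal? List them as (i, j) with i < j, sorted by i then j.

α = atan 0.1 = 5.71°;  2α = 11.42°
n_0 = (-0.4149, -0.9099)
n_1 = (+0.1899, -0.9818)
n_2 = (+0.5942, -0.8043)
n_3 = (+0.8918, +0.4525)
n_4 = (-0.3092, +0.9510)
n_5 = (-0.7290, +0.6845)
n_6 = (-0.9998, -0.0215)
  (0,1): δ = 144.54°  ·
  (0,2): δ = 119.03°  ·
  (0,3): δ = 38.58°  ·
  (0,4): δ = 42.52°  ·
  (0,5): δ = 71.32°  ·
  (0,6): δ = 115.74°  ·
  (1,2): δ = 154.49°  ·
  (1,3): δ = 74.04°  ·
  (1,4): δ = 7.06°  ✓
  (1,5): δ = 35.86°  ·
  (1,6): δ = 80.29°  ·
  (2,3): δ = 99.55°  ·
  (2,4): δ = 18.45°  ·
  (2,5): δ = 10.35°  ✓
  (2,6): δ = 54.78°  ·
  (3,4): δ = 98.89°  ·
  (3,5): δ = 70.10°  ·
  (3,6): δ = 25.67°  ·
  (4,5): δ = 151.20°  ·
  (4,6): δ = 106.78°  ·
  (5,6): δ = 135.57°  ·
antipodal pairs: 2

count = 2; pairs: (1,4), (2,5)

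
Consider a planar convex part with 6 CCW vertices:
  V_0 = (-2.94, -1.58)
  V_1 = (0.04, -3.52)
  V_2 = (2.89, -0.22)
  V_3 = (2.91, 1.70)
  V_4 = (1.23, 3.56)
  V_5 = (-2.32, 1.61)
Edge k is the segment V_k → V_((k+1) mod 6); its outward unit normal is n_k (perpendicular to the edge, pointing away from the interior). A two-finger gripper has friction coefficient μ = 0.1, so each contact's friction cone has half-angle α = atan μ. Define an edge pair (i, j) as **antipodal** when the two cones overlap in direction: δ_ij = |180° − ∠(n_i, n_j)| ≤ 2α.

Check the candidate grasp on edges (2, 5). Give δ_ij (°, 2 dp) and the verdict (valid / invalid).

α = atan 0.1 = 5.71°;  2α = 11.42°
edge 2: e_2 = (+0.02, +1.92);  n_2 = (+0.9999, -0.0104)
edge 5: e_5 = (-0.62, -3.19);  n_5 = (-0.9816, +0.1908)
∠(n_2, n_5) = 169.60°
δ = |180° − 169.60°| = 10.40°
10.40° ≤ 2α = 11.42°  →  valid

δ = 10.40°, valid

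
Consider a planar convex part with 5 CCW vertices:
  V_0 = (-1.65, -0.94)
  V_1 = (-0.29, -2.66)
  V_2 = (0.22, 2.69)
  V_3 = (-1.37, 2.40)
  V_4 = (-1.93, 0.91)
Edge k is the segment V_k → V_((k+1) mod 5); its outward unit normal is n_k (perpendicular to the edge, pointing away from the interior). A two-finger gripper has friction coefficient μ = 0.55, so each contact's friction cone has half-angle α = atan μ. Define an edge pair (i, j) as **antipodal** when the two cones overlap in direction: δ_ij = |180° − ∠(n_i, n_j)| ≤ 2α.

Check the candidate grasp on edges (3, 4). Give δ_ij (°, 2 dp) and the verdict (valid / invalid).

α = atan 0.55 = 28.81°;  2α = 57.62°
edge 3: e_3 = (-0.56, -1.49);  n_3 = (-0.9361, +0.3518)
edge 4: e_4 = (+0.28, -1.85);  n_4 = (-0.9887, -0.1496)
∠(n_3, n_4) = 29.20°
δ = |180° − 29.20°| = 150.80°
150.80° > 2α = 57.62°  →  invalid

δ = 150.80°, invalid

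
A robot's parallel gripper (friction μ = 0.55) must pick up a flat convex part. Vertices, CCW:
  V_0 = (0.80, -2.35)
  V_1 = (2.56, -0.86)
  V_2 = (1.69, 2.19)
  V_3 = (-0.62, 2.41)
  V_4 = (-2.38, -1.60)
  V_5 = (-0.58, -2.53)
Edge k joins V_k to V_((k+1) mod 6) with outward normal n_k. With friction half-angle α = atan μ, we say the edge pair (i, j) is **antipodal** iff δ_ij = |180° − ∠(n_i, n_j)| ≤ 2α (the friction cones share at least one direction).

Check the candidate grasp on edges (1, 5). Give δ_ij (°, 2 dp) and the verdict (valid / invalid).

δ = 81.51°, invalid

α = atan 0.55 = 28.81°;  2α = 57.62°
edge 1: e_1 = (-0.87, +3.05);  n_1 = (+0.9616, +0.2743)
edge 5: e_5 = (+1.38, +0.18);  n_5 = (+0.1293, -0.9916)
∠(n_1, n_5) = 98.49°
δ = |180° − 98.49°| = 81.51°
81.51° > 2α = 57.62°  →  invalid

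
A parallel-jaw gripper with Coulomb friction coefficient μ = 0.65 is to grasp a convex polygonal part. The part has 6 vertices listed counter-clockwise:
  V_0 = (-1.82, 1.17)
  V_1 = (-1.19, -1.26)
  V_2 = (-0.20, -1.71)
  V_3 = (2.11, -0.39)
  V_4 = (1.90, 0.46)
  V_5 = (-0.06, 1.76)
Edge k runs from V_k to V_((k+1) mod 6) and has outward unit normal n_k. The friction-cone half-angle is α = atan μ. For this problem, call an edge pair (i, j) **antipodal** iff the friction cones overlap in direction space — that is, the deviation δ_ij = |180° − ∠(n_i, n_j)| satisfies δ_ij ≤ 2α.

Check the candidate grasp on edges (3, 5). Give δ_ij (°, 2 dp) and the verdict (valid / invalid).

δ = 85.34°, invalid

α = atan 0.65 = 33.02°;  2α = 66.05°
edge 3: e_3 = (-0.21, +0.85);  n_3 = (+0.9708, +0.2398)
edge 5: e_5 = (-1.76, -0.59);  n_5 = (-0.3178, +0.9481)
∠(n_3, n_5) = 94.66°
δ = |180° − 94.66°| = 85.34°
85.34° > 2α = 66.05°  →  invalid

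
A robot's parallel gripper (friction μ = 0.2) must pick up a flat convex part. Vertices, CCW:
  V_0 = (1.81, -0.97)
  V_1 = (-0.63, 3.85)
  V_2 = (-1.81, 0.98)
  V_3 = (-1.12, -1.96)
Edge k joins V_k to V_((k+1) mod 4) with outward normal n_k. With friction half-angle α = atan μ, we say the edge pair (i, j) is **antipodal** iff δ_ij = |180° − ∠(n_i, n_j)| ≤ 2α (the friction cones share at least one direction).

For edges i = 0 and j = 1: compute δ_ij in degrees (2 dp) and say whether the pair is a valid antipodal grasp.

δ = 49.20°, invalid

α = atan 0.2 = 11.31°;  2α = 22.62°
edge 0: e_0 = (-2.44, +4.82);  n_0 = (+0.8922, +0.4517)
edge 1: e_1 = (-1.18, -2.87);  n_1 = (-0.9249, +0.3803)
∠(n_0, n_1) = 130.80°
δ = |180° − 130.80°| = 49.20°
49.20° > 2α = 22.62°  →  invalid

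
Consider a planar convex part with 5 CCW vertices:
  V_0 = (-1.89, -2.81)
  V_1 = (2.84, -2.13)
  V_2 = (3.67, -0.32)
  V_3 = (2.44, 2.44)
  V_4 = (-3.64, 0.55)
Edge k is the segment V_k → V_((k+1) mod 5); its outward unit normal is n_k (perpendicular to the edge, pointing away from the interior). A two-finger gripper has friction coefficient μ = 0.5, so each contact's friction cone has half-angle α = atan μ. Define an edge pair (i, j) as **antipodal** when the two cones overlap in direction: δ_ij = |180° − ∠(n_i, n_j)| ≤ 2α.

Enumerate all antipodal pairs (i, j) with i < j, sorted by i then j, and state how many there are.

count = 4; pairs: (0,3), (1,3), (1,4), (2,4)

α = atan 0.5 = 26.57°;  2α = 53.13°
n_0 = (+0.1423, -0.9898)
n_1 = (+0.9090, -0.4168)
n_2 = (+0.9134, +0.4071)
n_3 = (-0.2968, +0.9549)
n_4 = (-0.8869, -0.4619)
  (0,1): δ = 122.82°  ·
  (0,2): δ = 74.16°  ·
  (0,3): δ = 9.09°  ✓
  (0,4): δ = 109.33°  ·
  (1,2): δ = 131.35°  ·
  (1,3): δ = 48.10°  ✓
  (1,4): δ = 52.15°  ✓
  (2,3): δ = 96.75°  ·
  (2,4): δ = 3.49°  ✓
  (3,4): δ = 79.76°  ·
antipodal pairs: 4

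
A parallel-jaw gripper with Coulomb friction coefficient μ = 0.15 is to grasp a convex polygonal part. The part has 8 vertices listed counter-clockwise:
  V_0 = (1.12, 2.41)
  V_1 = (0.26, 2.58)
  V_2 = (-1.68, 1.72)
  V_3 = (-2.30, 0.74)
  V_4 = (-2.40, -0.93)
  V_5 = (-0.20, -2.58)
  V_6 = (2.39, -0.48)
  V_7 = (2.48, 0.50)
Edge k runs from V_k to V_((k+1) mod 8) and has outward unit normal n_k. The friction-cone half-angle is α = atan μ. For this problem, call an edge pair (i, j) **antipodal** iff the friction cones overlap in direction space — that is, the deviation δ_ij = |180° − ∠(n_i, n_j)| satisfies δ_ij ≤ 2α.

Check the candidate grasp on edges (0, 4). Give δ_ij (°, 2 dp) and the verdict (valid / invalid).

δ = 25.69°, invalid

α = atan 0.15 = 8.53°;  2α = 17.06°
edge 0: e_0 = (-0.86, +0.17);  n_0 = (+0.1939, +0.9810)
edge 4: e_4 = (+2.20, -1.65);  n_4 = (-0.6000, -0.8000)
∠(n_0, n_4) = 154.31°
δ = |180° − 154.31°| = 25.69°
25.69° > 2α = 17.06°  →  invalid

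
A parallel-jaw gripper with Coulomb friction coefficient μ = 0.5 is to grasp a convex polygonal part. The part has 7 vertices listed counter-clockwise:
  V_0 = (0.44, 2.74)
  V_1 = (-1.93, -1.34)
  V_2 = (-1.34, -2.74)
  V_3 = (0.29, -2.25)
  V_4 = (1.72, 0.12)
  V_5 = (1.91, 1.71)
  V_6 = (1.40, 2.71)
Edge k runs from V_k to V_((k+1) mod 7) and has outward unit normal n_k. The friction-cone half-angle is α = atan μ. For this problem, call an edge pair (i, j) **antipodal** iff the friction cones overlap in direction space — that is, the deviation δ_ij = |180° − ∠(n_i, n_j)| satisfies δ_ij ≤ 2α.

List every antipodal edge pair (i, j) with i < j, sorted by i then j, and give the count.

count = 6; pairs: (0,2), (0,3), (0,4), (1,4), (1,5), (2,6)

α = atan 0.5 = 26.57°;  2α = 53.13°
n_0 = (-0.8647, +0.5023)
n_1 = (-0.9215, -0.3884)
n_2 = (+0.2879, -0.9577)
n_3 = (+0.8562, -0.5166)
n_4 = (+0.9929, -0.1187)
n_5 = (+0.8908, +0.4543)
n_6 = (+0.0312, +0.9995)
  (0,1): δ = 127.00°  ·
  (0,2): δ = 43.12°  ✓
  (0,3): δ = 0.95°  ✓
  (0,4): δ = 23.34°  ✓
  (0,5): δ = 57.17°  ·
  (0,6): δ = 118.36°  ·
  (1,2): δ = 96.12°  ·
  (1,3): δ = 53.96°  ·
  (1,4): δ = 29.67°  ✓
  (1,5): δ = 4.17°  ✓
  (1,6): δ = 65.36°  ·
  (2,3): δ = 137.84°  ·
  (2,4): δ = 113.55°  ·
  (2,5): δ = 79.71°  ·
  (2,6): δ = 18.52°  ✓
  (3,4): δ = 155.71°  ·
  (3,5): δ = 121.87°  ·
  (3,6): δ = 60.68°  ·
  (4,5): δ = 146.16°  ·
  (4,6): δ = 84.98°  ·
  (5,6): δ = 118.81°  ·
antipodal pairs: 6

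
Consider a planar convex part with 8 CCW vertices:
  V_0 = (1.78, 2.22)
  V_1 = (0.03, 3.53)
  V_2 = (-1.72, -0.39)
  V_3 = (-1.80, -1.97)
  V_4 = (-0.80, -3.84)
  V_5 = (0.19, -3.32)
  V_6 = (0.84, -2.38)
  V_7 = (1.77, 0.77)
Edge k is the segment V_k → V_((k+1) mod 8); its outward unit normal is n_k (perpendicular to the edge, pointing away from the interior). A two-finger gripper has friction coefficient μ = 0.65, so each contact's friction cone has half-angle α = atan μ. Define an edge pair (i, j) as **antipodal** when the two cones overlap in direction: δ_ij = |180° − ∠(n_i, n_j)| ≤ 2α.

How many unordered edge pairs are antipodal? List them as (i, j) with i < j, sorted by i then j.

count = 14; pairs: (0,2), (0,3), (0,4), (1,4), (1,5), (1,6), (1,7), (2,4), (2,5), (2,6), (2,7), (3,5), (3,6), (3,7)

α = atan 0.65 = 33.02°;  2α = 66.05°
n_0 = (+0.5993, +0.8005)
n_1 = (-0.9131, +0.4077)
n_2 = (-0.9987, +0.0506)
n_3 = (-0.8818, -0.4716)
n_4 = (+0.4650, -0.8853)
n_5 = (+0.8225, -0.5688)
n_6 = (+0.9591, -0.2832)
n_7 = (+1.0000, -0.0069)
  (0,1): δ = 77.24°  ·
  (0,2): δ = 56.08°  ✓
  (0,3): δ = 25.05°  ✓
  (0,4): δ = 64.53°  ✓
  (0,5): δ = 92.15°  ·
  (0,6): δ = 110.37°  ·
  (0,7): δ = 126.42°  ·
  (1,2): δ = 158.84°  ·
  (1,3): δ = 127.81°  ·
  (1,4): δ = 38.23°  ✓
  (1,5): δ = 10.61°  ✓
  (1,6): δ = 7.61°  ✓
  (1,7): δ = 23.66°  ✓
  (2,3): δ = 148.97°  ·
  (2,4): δ = 59.39°  ✓
  (2,5): δ = 31.76°  ✓
  (2,6): δ = 13.55°  ✓
  (2,7): δ = 2.50°  ✓
  (3,4): δ = 90.43°  ·
  (3,5): δ = 62.80°  ✓
  (3,6): δ = 44.58°  ✓
  (3,7): δ = 28.53°  ✓
  (4,5): δ = 152.37°  ·
  (4,6): δ = 134.16°  ·
  (4,7): δ = 118.11°  ·
  (5,6): δ = 161.79°  ·
  (5,7): δ = 145.73°  ·
  (6,7): δ = 163.95°  ·
antipodal pairs: 14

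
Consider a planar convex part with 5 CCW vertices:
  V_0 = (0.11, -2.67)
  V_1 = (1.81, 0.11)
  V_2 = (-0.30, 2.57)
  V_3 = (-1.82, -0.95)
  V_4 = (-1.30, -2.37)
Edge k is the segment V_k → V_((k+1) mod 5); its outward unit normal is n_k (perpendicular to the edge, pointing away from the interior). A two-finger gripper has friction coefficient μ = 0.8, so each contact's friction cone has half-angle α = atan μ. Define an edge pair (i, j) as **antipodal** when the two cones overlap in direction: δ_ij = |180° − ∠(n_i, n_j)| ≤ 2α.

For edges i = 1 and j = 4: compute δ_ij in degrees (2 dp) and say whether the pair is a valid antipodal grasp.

δ = 37.37°, valid

α = atan 0.8 = 38.66°;  2α = 77.32°
edge 1: e_1 = (-2.11, +2.46);  n_1 = (+0.7590, +0.6510)
edge 4: e_4 = (+1.41, -0.30);  n_4 = (-0.2081, -0.9781)
∠(n_1, n_4) = 142.63°
δ = |180° − 142.63°| = 37.37°
37.37° ≤ 2α = 77.32°  →  valid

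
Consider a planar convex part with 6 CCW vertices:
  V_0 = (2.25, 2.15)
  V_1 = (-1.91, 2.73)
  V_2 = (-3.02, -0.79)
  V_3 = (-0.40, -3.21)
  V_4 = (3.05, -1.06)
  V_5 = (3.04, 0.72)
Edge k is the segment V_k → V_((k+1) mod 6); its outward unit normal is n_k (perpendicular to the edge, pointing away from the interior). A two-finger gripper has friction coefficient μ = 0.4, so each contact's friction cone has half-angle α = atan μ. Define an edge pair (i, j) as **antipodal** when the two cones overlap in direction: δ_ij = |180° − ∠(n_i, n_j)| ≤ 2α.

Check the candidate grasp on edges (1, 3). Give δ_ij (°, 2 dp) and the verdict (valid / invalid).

α = atan 0.4 = 21.80°;  2α = 43.60°
edge 1: e_1 = (-1.11, -3.52);  n_1 = (-0.9537, +0.3007)
edge 3: e_3 = (+3.45, +2.15);  n_3 = (+0.5289, -0.8487)
∠(n_1, n_3) = 139.43°
δ = |180° − 139.43°| = 40.57°
40.57° ≤ 2α = 43.60°  →  valid

δ = 40.57°, valid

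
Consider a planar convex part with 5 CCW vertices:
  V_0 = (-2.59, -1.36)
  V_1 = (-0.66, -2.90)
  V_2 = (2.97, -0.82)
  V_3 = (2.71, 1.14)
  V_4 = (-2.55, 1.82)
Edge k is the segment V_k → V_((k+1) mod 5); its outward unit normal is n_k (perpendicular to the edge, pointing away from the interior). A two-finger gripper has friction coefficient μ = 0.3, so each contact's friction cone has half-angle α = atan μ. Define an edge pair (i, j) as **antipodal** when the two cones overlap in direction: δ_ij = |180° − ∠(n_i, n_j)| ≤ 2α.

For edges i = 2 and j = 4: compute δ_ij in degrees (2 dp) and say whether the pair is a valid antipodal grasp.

α = atan 0.3 = 16.70°;  2α = 33.40°
edge 2: e_2 = (-0.26, +1.96);  n_2 = (+0.9913, +0.1315)
edge 4: e_4 = (-0.04, -3.18);  n_4 = (-0.9999, +0.0126)
∠(n_2, n_4) = 171.72°
δ = |180° − 171.72°| = 8.28°
8.28° ≤ 2α = 33.40°  →  valid

δ = 8.28°, valid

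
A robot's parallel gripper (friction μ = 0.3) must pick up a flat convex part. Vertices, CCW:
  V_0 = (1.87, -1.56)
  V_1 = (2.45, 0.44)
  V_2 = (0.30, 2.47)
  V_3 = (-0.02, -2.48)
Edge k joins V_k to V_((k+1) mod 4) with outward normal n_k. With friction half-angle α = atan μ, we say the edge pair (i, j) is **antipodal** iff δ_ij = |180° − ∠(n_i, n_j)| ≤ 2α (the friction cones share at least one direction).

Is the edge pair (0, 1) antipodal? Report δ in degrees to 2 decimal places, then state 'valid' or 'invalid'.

α = atan 0.3 = 16.70°;  2α = 33.40°
edge 0: e_0 = (+0.58, +2.00);  n_0 = (+0.9604, -0.2785)
edge 1: e_1 = (-2.15, +2.03);  n_1 = (+0.6865, +0.7271)
∠(n_0, n_1) = 62.82°
δ = |180° − 62.82°| = 117.18°
117.18° > 2α = 33.40°  →  invalid

δ = 117.18°, invalid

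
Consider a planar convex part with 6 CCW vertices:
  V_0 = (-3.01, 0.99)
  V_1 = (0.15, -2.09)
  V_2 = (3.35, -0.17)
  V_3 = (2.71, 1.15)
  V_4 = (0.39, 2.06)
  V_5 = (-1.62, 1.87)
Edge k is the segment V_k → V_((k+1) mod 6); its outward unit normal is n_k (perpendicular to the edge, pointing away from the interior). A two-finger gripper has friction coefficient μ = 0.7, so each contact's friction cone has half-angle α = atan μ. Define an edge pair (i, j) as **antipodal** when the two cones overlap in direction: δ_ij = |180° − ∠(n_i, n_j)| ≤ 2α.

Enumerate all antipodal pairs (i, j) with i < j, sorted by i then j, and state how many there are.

α = atan 0.7 = 34.99°;  2α = 69.98°
n_0 = (-0.6980, -0.7161)
n_1 = (+0.5145, -0.8575)
n_2 = (+0.8998, +0.4363)
n_3 = (+0.3652, +0.9309)
n_4 = (-0.0941, +0.9956)
n_5 = (-0.5349, +0.8449)
  (0,1): δ = 104.77°  ·
  (0,2): δ = 19.87°  ✓
  (0,3): δ = 22.85°  ✓
  (0,4): δ = 49.67°  ✓
  (0,5): δ = 76.60°  ·
  (1,2): δ = 95.10°  ·
  (1,3): δ = 52.38°  ✓
  (1,4): δ = 25.56°  ✓
  (1,5): δ = 1.37°  ✓
  (2,3): δ = 137.28°  ·
  (2,4): δ = 110.47°  ·
  (2,5): δ = 83.53°  ·
  (3,4): δ = 153.18°  ·
  (3,5): δ = 126.25°  ·
  (4,5): δ = 153.06°  ·
antipodal pairs: 6

count = 6; pairs: (0,2), (0,3), (0,4), (1,3), (1,4), (1,5)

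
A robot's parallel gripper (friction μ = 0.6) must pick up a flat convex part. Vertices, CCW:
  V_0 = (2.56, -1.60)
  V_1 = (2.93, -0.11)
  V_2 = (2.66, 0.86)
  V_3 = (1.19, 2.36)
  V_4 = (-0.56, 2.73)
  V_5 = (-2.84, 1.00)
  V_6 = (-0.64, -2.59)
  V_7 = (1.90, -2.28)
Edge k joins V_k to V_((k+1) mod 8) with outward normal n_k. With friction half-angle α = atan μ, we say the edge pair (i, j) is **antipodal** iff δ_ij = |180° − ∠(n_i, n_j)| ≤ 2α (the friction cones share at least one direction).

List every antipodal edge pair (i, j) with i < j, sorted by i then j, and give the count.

count = 10; pairs: (0,4), (0,5), (1,5), (2,5), (2,6), (3,5), (3,6), (3,7), (4,6), (4,7)

α = atan 0.6 = 30.96°;  2α = 61.93°
n_0 = (+0.9705, -0.2410)
n_1 = (+0.9634, +0.2682)
n_2 = (+0.7142, +0.6999)
n_3 = (+0.2069, +0.9784)
n_4 = (-0.6045, +0.7966)
n_5 = (-0.8526, -0.5225)
n_6 = (+0.1211, -0.9926)
n_7 = (+0.7176, -0.6965)
  (0,1): δ = 150.50°  ·
  (0,2): δ = 121.63°  ·
  (0,3): δ = 87.99°  ·
  (0,4): δ = 38.86°  ✓
  (0,5): δ = 45.45°  ✓
  (0,6): δ = 110.90°  ·
  (0,7): δ = 149.80°  ·
  (1,2): δ = 151.13°  ·
  (1,3): δ = 117.49°  ·
  (1,4): δ = 68.36°  ·
  (1,5): δ = 15.95°  ✓
  (1,6): δ = 81.40°  ·
  (1,7): δ = 120.30°  ·
  (2,3): δ = 146.36°  ·
  (2,4): δ = 97.23°  ·
  (2,5): δ = 12.92°  ✓
  (2,6): δ = 52.54°  ✓
  (2,7): δ = 91.43°  ·
  (3,4): δ = 130.87°  ·
  (3,5): δ = 46.56°  ✓
  (3,6): δ = 18.90°  ✓
  (3,7): δ = 57.79°  ✓
  (4,5): δ = 95.69°  ·
  (4,6): δ = 30.23°  ✓
  (4,7): δ = 8.66°  ✓
  (5,6): δ = 114.54°  ·
  (5,7): δ = 75.65°  ·
  (6,7): δ = 141.10°  ·
antipodal pairs: 10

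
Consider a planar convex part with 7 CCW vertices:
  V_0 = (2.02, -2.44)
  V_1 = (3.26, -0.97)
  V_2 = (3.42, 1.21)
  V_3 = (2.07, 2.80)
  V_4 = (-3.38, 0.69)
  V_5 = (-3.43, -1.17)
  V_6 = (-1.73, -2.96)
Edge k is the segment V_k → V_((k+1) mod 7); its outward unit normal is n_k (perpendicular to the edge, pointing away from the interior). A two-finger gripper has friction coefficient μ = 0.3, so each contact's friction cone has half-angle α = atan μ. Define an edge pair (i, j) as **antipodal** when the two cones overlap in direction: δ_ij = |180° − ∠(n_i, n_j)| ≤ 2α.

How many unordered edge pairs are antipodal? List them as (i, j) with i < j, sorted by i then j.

count = 4; pairs: (0,3), (1,4), (2,5), (3,6)

α = atan 0.3 = 16.70°;  2α = 33.40°
n_0 = (+0.7644, -0.6448)
n_1 = (+0.9973, -0.0732)
n_2 = (+0.7623, +0.6472)
n_3 = (-0.3610, +0.9325)
n_4 = (-0.9996, +0.0269)
n_5 = (-0.7251, -0.6886)
n_6 = (+0.1374, -0.9905)
  (0,1): δ = 144.05°  ·
  (0,2): δ = 99.52°  ·
  (0,3): δ = 28.69°  ✓
  (0,4): δ = 38.61°  ·
  (0,5): δ = 83.67°  ·
  (0,6): δ = 138.04°  ·
  (1,2): δ = 135.47°  ·
  (1,3): δ = 64.64°  ·
  (1,4): δ = 2.66°  ✓
  (1,5): δ = 47.72°  ·
  (1,6): δ = 102.09°  ·
  (2,3): δ = 109.17°  ·
  (2,4): δ = 41.87°  ·
  (2,5): δ = 3.19°  ✓
  (2,6): δ = 57.56°  ·
  (3,4): δ = 112.70°  ·
  (3,5): δ = 67.64°  ·
  (3,6): δ = 13.27°  ✓
  (4,5): δ = 134.94°  ·
  (4,6): δ = 80.57°  ·
  (5,6): δ = 125.63°  ·
antipodal pairs: 4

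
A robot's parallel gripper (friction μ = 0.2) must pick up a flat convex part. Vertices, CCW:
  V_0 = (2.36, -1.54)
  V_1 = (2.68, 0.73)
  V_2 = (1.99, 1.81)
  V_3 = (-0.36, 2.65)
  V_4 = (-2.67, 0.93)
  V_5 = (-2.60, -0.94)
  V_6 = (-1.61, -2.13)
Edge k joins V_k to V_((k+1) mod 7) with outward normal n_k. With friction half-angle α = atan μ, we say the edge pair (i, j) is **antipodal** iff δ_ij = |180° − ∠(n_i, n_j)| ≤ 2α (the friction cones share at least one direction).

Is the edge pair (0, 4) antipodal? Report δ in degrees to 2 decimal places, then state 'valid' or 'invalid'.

δ = 10.17°, valid

α = atan 0.2 = 11.31°;  2α = 22.62°
edge 0: e_0 = (+0.32, +2.27);  n_0 = (+0.9902, -0.1396)
edge 4: e_4 = (+0.07, -1.87);  n_4 = (-0.9993, -0.0374)
∠(n_0, n_4) = 169.83°
δ = |180° − 169.83°| = 10.17°
10.17° ≤ 2α = 22.62°  →  valid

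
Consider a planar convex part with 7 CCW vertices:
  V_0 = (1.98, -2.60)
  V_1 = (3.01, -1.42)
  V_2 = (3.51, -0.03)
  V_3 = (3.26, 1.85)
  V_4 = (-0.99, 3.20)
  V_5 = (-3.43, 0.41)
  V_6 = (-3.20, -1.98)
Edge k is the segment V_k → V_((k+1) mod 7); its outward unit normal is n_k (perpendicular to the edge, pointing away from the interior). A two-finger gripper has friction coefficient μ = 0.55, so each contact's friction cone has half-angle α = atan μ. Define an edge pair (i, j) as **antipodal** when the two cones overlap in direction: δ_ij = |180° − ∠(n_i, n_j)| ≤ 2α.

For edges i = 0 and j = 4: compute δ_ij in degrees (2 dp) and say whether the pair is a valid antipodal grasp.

δ = 0.05°, valid

α = atan 0.55 = 28.81°;  2α = 57.62°
edge 0: e_0 = (+1.03, +1.18);  n_0 = (+0.7534, -0.6576)
edge 4: e_4 = (-2.44, -2.79);  n_4 = (-0.7527, +0.6583)
∠(n_0, n_4) = 179.95°
δ = |180° − 179.95°| = 0.05°
0.05° ≤ 2α = 57.62°  →  valid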